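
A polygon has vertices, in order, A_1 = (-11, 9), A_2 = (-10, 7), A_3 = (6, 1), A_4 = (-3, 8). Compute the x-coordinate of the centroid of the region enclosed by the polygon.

Apply the shoelace (surveyor's) formula. First the cross-terms c_i = x_i·y_{i+1} − x_{i+1}·y_i:
  13, -52, 51, 61  ⇒  2A = 73, A = 36.5.
Then Σ (x_i + x_{i+1})·c_i = -766, so x̄ = -766 / (6·36.5) = -766/219.

-766/219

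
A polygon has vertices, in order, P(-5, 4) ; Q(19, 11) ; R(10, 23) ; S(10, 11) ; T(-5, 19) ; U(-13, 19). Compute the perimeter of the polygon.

94

|PQ| = √((24)² + (7)²) = √625 = 25
|QR| = √((-9)² + (12)²) = √225 = 15
|RS| = √((0)² + (-12)²) = √144 = 12
|ST| = √((-15)² + (8)²) = √289 = 17
|TU| = √((-8)² + (0)²) = √64 = 8
|UP| = √((8)² + (-15)²) = √289 = 17
Perimeter = 25 + 15 + 12 + 17 + 8 + 17 = 94.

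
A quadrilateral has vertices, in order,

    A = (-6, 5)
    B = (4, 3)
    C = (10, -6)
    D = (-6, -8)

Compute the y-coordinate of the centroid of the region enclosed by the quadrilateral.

-2

Apply the shoelace (surveyor's) formula. First the cross-terms c_i = x_i·y_{i+1} − x_{i+1}·y_i:
  -38, -54, -116, -78  ⇒  2A = -286, A = -143.
Then Σ (y_i + y_{i+1})·c_i = 1716, so ȳ = 1716 / (6·(-143)) = -2.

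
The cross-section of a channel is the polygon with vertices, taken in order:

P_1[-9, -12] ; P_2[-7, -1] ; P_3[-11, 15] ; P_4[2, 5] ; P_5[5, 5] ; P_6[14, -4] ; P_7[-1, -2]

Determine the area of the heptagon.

Σ = (-75) + (-116) + (-85) + (-15) + (-90) + (-32) + (-6) = -419
Area = |Σ|/2 = 209.5.

209.5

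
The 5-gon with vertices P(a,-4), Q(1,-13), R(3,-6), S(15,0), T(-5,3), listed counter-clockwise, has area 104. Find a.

-1

Write out the shoelace sum; only the two edges meeting at P involve a:
2·Area = [((-5)·(-4) − a·3) + (a·(-13) − 1·(-4))] + 168
       = -16·a + 192 = 208
⇒ a = -1.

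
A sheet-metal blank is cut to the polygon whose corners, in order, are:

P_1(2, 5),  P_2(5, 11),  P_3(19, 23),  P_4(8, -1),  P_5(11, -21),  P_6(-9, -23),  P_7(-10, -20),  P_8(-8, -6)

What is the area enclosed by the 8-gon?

Apply the shoelace formula: 2A = Σ (x_i·y_{i+1} − x_{i+1}·y_i), indices taken mod 8.
Cross-terms: -3, -94, -203, -157, -442, -50, -100, -28  ⇒  Σ = -1077
Area = |Σ|/2 = 538.5.

538.5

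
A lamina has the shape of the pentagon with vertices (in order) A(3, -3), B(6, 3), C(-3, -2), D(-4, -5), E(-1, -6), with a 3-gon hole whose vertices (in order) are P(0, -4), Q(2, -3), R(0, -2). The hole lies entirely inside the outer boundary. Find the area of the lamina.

Outer boundary:
Apply the shoelace formula: 2A = Σ (x_i·y_{i+1} − x_{i+1}·y_i), indices taken mod 5.
Cross-terms: 27, -3, 7, 19, 21  ⇒  Σ = 71
Area = |Σ|/2 = 35.5.
Hole:
Apply the shoelace (surveyor's) formula: 2A = Σ (x_i·y_{i+1} − x_{i+1}·y_i), indices taken mod 3.
P→Q: (0)(-3) − (2)(-4) = 8
Q→R: (2)(-2) − (0)(-3) = -4
R→P: (0)(-4) − (0)(-2) = 0
Σ = 4
Area = |Σ|/2 = 2.
Net area = 35.5 − 2 = 33.5.

33.5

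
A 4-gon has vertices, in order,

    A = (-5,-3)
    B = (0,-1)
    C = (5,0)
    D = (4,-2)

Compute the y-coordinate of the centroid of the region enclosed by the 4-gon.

-35/22

Apply the surveyor's formula. First the cross-terms c_i = x_i·y_{i+1} − x_{i+1}·y_i:
  5, 5, -10, -22  ⇒  2A = -22, A = -11.
Then Σ (y_i + y_{i+1})·c_i = 105, so ȳ = 105 / (6·(-11)) = -35/22.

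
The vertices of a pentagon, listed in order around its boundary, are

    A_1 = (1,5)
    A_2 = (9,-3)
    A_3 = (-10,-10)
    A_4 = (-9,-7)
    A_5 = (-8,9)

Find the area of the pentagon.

Apply the surveyor's formula: 2A = Σ (x_i·y_{i+1} − x_{i+1}·y_i), indices taken mod 5.
Σ = (-48) + (-120) + (-20) + (-137) + (-49) = -374
Area = |Σ|/2 = 187.

187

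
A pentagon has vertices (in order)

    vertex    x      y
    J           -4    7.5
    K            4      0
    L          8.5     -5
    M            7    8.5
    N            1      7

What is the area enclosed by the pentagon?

Cross-terms: -30, -20, 107.25, 40.5, 35.5  ⇒  Σ = 133.25
Area = |Σ|/2 = 66.625.

66.625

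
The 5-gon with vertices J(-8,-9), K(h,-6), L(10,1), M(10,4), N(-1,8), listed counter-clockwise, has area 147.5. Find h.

0

The doubled signed area Σ (x_i y_{i+1} − x_{i+1} y_i) is linear in h.
With h=0 it equals 295; the coefficient of h is 10 (from the two edges through K).
So 10·h + 295 = 2·147.5 = 295 ⇒ h = 0.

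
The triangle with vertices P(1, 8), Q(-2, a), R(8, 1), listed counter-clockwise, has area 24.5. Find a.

Write out the shoelace sum; only the two edges meeting at Q involve a:
2·Area = [(1·a − (-2)·8) + ((-2)·1 − 8·a)] + 63
       = -7·a + 77 = 49
⇒ a = 4.

4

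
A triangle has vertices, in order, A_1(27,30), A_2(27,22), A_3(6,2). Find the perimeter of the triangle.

72

|A_1A_2| = √((0)² + (-8)²) = √64 = 8
|A_2A_3| = √((-21)² + (-20)²) = √841 = 29
|A_3A_1| = √((21)² + (28)²) = √1225 = 35
Perimeter = 8 + 29 + 35 = 72.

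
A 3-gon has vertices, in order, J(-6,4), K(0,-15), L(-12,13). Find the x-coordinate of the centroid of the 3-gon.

Apply Gauss's area formula. First the cross-terms c_i = x_i·y_{i+1} − x_{i+1}·y_i:
  90, -180, 30  ⇒  2A = -60, A = -30.
Then Σ (x_i + x_{i+1})·c_i = 1080, so x̄ = 1080 / (6·(-30)) = -6.

-6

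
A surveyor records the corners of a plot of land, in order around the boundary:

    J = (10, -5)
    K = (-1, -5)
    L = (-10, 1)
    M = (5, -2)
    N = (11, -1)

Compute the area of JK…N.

Σ = (-55) + (-51) + (15) + (17) + (-45) = -119
Area = |Σ|/2 = 59.5.

59.5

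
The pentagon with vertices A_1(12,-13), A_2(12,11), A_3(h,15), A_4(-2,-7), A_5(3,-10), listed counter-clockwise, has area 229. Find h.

9

The doubled signed area Σ (x_i y_{i+1} − x_{i+1} y_i) is linear in h.
With h=0 it equals 620; the coefficient of h is -18 (from the two edges through A_3).
So -18·h + 620 = 2·229 = 458 ⇒ h = 9.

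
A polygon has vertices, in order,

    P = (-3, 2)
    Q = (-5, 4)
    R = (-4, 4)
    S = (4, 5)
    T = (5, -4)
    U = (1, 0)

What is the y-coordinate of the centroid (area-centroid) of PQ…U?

Apply Gauss's area formula. First the cross-terms c_i = x_i·y_{i+1} − x_{i+1}·y_i:
  -2, -4, -36, -41, 4, 2  ⇒  2A = -77, A = -38.5.
Then Σ (y_i + y_{i+1})·c_i = -421, so ȳ = -421 / (6·(-38.5)) = 421/231.

421/231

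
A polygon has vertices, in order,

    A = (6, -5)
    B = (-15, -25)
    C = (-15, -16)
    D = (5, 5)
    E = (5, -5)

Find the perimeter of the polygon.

78

|AB| = √((-21)² + (-20)²) = √841 = 29
|BC| = √((0)² + (9)²) = √81 = 9
|CD| = √((20)² + (21)²) = √841 = 29
|DE| = √((0)² + (-10)²) = √100 = 10
|EA| = √((1)² + (0)²) = √1 = 1
Perimeter = 29 + 9 + 29 + 10 + 1 = 78.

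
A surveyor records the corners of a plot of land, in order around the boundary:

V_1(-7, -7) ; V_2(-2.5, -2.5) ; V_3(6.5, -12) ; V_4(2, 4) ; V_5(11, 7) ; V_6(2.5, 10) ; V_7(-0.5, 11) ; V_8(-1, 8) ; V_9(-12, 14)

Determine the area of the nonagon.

231.125

Apply the surveyor's formula: 2A = Σ (x_i·y_{i+1} − x_{i+1}·y_i), indices taken mod 9.
Σ = (0) + (46.25) + (50) + (-30) + (92.5) + (32.5) + (7) + (82) + (182) = 462.25
Area = |Σ|/2 = 231.125.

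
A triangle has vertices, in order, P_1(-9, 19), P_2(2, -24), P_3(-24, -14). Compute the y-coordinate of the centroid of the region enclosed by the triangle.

-19/3

Apply the shoelace formula. First the cross-terms c_i = x_i·y_{i+1} − x_{i+1}·y_i:
  178, -604, -582  ⇒  2A = -1008, A = -504.
Then Σ (y_i + y_{i+1})·c_i = 19152, so ȳ = 19152 / (6·(-504)) = -19/3.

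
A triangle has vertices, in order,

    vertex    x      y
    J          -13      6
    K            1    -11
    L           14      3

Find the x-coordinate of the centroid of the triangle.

2/3

Apply Gauss's area formula. First the cross-terms c_i = x_i·y_{i+1} − x_{i+1}·y_i:
  137, 157, 123  ⇒  2A = 417, A = 208.5.
Then Σ (x_i + x_{i+1})·c_i = 834, so x̄ = 834 / (6·208.5) = 2/3.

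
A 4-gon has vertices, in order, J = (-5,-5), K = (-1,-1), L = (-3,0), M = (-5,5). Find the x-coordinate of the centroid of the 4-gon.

Apply the shoelace (surveyor's) formula. First the cross-terms c_i = x_i·y_{i+1} − x_{i+1}·y_i:
  0, -3, -15, 50  ⇒  2A = 32, A = 16.
Then Σ (x_i + x_{i+1})·c_i = -368, so x̄ = -368 / (6·16) = -23/6.

-23/6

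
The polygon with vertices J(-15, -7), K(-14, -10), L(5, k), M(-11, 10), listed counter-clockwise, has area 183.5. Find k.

4

The doubled signed area Σ (x_i y_{i+1} − x_{i+1} y_i) is linear in k.
With k=0 it equals 379; the coefficient of k is -3 (from the two edges through L).
So -3·k + 379 = 2·183.5 = 367 ⇒ k = 4.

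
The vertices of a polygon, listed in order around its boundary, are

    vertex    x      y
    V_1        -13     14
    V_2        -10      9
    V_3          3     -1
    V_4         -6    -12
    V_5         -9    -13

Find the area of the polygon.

180.5

Apply Gauss's area formula: 2A = Σ (x_i·y_{i+1} − x_{i+1}·y_i), indices taken mod 5.
Cross-terms: 23, -17, -42, -30, -295  ⇒  Σ = -361
Area = |Σ|/2 = 180.5.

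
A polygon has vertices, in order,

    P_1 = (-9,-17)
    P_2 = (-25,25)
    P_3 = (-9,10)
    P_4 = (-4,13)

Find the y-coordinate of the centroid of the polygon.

106/21

Apply the shoelace formula. First the cross-terms c_i = x_i·y_{i+1} − x_{i+1}·y_i:
  -650, -25, -77, 185  ⇒  2A = -567, A = -283.5.
Then Σ (y_i + y_{i+1})·c_i = -8586, so ȳ = -8586 / (6·(-283.5)) = 106/21.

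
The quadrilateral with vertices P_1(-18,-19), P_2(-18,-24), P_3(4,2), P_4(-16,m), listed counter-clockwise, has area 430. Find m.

The doubled signed area Σ (x_i y_{i+1} − x_{i+1} y_i) is linear in m.
With m=0 it equals 486; the coefficient of m is 22 (from the two edges through P_4).
So 22·m + 486 = 2·430 = 860 ⇒ m = 17.

17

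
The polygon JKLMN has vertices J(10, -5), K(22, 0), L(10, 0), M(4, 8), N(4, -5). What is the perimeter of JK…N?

54

|JK| = √((12)² + (5)²) = √169 = 13
|KL| = √((-12)² + (0)²) = √144 = 12
|LM| = √((-6)² + (8)²) = √100 = 10
|MN| = √((0)² + (-13)²) = √169 = 13
|NJ| = √((6)² + (0)²) = √36 = 6
Perimeter = 13 + 12 + 10 + 13 + 6 = 54.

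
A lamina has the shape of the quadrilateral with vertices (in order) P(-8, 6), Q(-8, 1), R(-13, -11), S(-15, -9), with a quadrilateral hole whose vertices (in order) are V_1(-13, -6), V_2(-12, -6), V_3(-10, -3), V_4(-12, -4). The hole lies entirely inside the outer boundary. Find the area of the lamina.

31.5

Outer boundary:
Apply the shoelace (surveyor's) formula: 2A = Σ (x_i·y_{i+1} − x_{i+1}·y_i), indices taken mod 4.
Σ = (40) + (101) + (-48) + (-162) = -69
Area = |Σ|/2 = 34.5.
Hole:
Apply the shoelace formula: 2A = Σ (x_i·y_{i+1} − x_{i+1}·y_i), indices taken mod 4.
V_1→V_2: (-13)(-6) − (-12)(-6) = 6
V_2→V_3: (-12)(-3) − (-10)(-6) = -24
V_3→V_4: (-10)(-4) − (-12)(-3) = 4
V_4→V_1: (-12)(-6) − (-13)(-4) = 20
Σ = 6
Area = |Σ|/2 = 3.
Net area = 34.5 − 3 = 31.5.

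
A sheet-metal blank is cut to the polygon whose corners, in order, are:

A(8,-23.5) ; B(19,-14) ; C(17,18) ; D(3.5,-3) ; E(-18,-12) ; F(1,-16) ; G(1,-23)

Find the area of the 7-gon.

579

Apply the surveyor's formula: 2A = Σ (x_i·y_{i+1} − x_{i+1}·y_i), indices taken mod 7.
Σ = (334.5) + (580) + (-114) + (-96) + (300) + (-7) + (160.5) = 1158
Area = |Σ|/2 = 579.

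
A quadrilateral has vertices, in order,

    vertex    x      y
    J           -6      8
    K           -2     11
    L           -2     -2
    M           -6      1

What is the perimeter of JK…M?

|JK| = √((4)² + (3)²) = √25 = 5
|KL| = √((0)² + (-13)²) = √169 = 13
|LM| = √((-4)² + (3)²) = √25 = 5
|MJ| = √((0)² + (7)²) = √49 = 7
Perimeter = 5 + 13 + 5 + 7 = 30.

30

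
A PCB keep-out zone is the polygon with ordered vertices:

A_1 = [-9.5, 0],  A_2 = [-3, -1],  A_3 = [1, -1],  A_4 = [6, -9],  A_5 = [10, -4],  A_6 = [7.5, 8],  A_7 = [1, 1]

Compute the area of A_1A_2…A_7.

97.75

A_1→A_2: (-9.5)(-1) − (-3)(0) = 9.5
A_2→A_3: (-3)(-1) − (1)(-1) = 4
A_3→A_4: (1)(-9) − (6)(-1) = -3
A_4→A_5: (6)(-4) − (10)(-9) = 66
A_5→A_6: (10)(8) − (7.5)(-4) = 110
A_6→A_7: (7.5)(1) − (1)(8) = -0.5
A_7→A_1: (1)(0) − (-9.5)(1) = 9.5
Σ = 195.5
Area = |Σ|/2 = 97.75.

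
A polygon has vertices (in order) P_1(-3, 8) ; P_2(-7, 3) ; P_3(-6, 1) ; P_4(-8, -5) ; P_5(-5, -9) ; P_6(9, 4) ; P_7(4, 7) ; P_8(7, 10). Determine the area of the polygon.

164

Apply the shoelace (surveyor's) formula: 2A = Σ (x_i·y_{i+1} − x_{i+1}·y_i), indices taken mod 8.
Cross-terms: 47, 11, 38, 47, 61, 47, -9, 86  ⇒  Σ = 328
Area = |Σ|/2 = 164.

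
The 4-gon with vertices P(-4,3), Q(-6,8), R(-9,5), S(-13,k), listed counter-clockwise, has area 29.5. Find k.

The doubled signed area Σ (x_i y_{i+1} − x_{i+1} y_i) is linear in k.
With k=0 it equals 54; the coefficient of k is -5 (from the two edges through S).
So -5·k + 54 = 2·29.5 = 59 ⇒ k = -1.

-1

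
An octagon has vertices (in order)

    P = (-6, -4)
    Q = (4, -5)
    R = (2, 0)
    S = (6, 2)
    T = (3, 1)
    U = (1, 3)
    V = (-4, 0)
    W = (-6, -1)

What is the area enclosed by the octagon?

Σ = (46) + (10) + (4) + (0) + (8) + (12) + (4) + (18) = 102
Area = |Σ|/2 = 51.

51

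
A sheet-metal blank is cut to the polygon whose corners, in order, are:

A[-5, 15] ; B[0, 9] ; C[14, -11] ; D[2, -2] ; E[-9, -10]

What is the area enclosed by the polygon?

200

Apply the shoelace (surveyor's) formula: 2A = Σ (x_i·y_{i+1} − x_{i+1}·y_i), indices taken mod 5.
A→B: (-5)(9) − (0)(15) = -45
B→C: (0)(-11) − (14)(9) = -126
C→D: (14)(-2) − (2)(-11) = -6
D→E: (2)(-10) − (-9)(-2) = -38
E→A: (-9)(15) − (-5)(-10) = -185
Σ = -400
Area = |Σ|/2 = 200.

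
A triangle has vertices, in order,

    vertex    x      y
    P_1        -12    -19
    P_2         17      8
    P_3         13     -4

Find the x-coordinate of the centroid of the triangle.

Apply Gauss's area formula. First the cross-terms c_i = x_i·y_{i+1} − x_{i+1}·y_i:
  227, -172, -295  ⇒  2A = -240, A = -120.
Then Σ (x_i + x_{i+1})·c_i = -4320, so x̄ = -4320 / (6·(-120)) = 6.

6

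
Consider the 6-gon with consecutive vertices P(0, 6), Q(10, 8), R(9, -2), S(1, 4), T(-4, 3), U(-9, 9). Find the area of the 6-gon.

Apply the shoelace formula: 2A = Σ (x_i·y_{i+1} − x_{i+1}·y_i), indices taken mod 6.
Σ = (-60) + (-92) + (38) + (19) + (-9) + (-54) = -158
Area = |Σ|/2 = 79.

79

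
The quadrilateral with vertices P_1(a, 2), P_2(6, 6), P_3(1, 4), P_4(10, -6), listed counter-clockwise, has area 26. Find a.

6

Write out the shoelace sum; only the two edges meeting at P_1 involve a:
2·Area = [(10·2 − a·(-6)) + (a·6 − 6·2)] + -28
       = 12·a + -20 = 52
⇒ a = 6.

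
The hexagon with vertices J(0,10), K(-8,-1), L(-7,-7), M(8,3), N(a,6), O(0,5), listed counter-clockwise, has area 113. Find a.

7

The doubled signed area Σ (x_i y_{i+1} − x_{i+1} y_i) is linear in a.
With a=0 it equals 212; the coefficient of a is 2 (from the two edges through N).
So 2·a + 212 = 2·113 = 226 ⇒ a = 7.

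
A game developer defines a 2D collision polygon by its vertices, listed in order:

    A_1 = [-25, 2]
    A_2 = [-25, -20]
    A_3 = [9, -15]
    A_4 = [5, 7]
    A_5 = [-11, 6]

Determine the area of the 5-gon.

A_1→A_2: (-25)(-20) − (-25)(2) = 550
A_2→A_3: (-25)(-15) − (9)(-20) = 555
A_3→A_4: (9)(7) − (5)(-15) = 138
A_4→A_5: (5)(6) − (-11)(7) = 107
A_5→A_1: (-11)(2) − (-25)(6) = 128
Σ = 1478
Area = |Σ|/2 = 739.

739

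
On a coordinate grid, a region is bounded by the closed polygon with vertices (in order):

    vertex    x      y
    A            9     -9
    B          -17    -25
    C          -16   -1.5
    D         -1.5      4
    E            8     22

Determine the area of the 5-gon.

576.875

Apply Gauss's area formula: 2A = Σ (x_i·y_{i+1} − x_{i+1}·y_i), indices taken mod 5.
Cross-terms: -378, -374.5, -66.25, -65, -270  ⇒  Σ = -1153.75
Area = |Σ|/2 = 576.875.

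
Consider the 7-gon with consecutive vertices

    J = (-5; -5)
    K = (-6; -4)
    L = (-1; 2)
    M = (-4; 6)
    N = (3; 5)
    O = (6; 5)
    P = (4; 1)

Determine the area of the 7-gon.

53

Apply Gauss's area formula: 2A = Σ (x_i·y_{i+1} − x_{i+1}·y_i), indices taken mod 7.
Σ = (-10) + (-16) + (2) + (-38) + (-15) + (-14) + (-15) = -106
Area = |Σ|/2 = 53.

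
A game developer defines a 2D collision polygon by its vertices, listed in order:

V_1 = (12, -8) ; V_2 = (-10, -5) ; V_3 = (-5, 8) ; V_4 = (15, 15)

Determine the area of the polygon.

Apply the shoelace (surveyor's) formula: 2A = Σ (x_i·y_{i+1} − x_{i+1}·y_i), indices taken mod 4.
Σ = (-140) + (-105) + (-195) + (-300) = -740
Area = |Σ|/2 = 370.

370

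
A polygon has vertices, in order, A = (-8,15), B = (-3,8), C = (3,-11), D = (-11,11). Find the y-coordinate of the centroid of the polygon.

Apply the shoelace formula. First the cross-terms c_i = x_i·y_{i+1} − x_{i+1}·y_i:
  -19, 9, -88, -77  ⇒  2A = -175, A = -87.5.
Then Σ (y_i + y_{i+1})·c_i = -2466, so ȳ = -2466 / (6·(-87.5)) = 822/175.

822/175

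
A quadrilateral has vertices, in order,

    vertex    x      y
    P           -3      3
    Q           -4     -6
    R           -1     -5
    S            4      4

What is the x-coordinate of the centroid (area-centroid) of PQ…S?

Apply the shoelace formula. First the cross-terms c_i = x_i·y_{i+1} − x_{i+1}·y_i:
  30, 14, 16, 24  ⇒  2A = 84, A = 42.
Then Σ (x_i + x_{i+1})·c_i = -208, so x̄ = -208 / (6·42) = -52/63.

-52/63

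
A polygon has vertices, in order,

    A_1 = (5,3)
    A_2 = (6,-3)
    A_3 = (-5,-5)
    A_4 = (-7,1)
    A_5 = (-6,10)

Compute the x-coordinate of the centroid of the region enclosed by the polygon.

Apply Gauss's area formula. First the cross-terms c_i = x_i·y_{i+1} − x_{i+1}·y_i:
  -33, -45, -40, -64, -68  ⇒  2A = -250, A = -125.
Then Σ (x_i + x_{i+1})·c_i = 972, so x̄ = 972 / (6·(-125)) = -1.296.

-1.296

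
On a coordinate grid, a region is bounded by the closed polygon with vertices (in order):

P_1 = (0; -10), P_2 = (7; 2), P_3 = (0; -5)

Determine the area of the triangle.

17.5

Σ = (70) + (-35) + (0) = 35
Area = |Σ|/2 = 17.5.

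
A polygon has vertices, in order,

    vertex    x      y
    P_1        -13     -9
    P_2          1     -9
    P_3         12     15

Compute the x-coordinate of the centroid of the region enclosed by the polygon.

0

Apply the shoelace formula. First the cross-terms c_i = x_i·y_{i+1} − x_{i+1}·y_i:
  126, 123, 87  ⇒  2A = 336, A = 168.
Then Σ (x_i + x_{i+1})·c_i = 0, so x̄ = 0 / (6·168) = 0.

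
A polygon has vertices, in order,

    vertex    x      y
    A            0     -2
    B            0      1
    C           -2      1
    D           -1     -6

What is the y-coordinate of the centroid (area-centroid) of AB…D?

Apply the shoelace (surveyor's) formula. First the cross-terms c_i = x_i·y_{i+1} − x_{i+1}·y_i:
  0, 2, 13, 2  ⇒  2A = 17, A = 8.5.
Then Σ (y_i + y_{i+1})·c_i = -77, so ȳ = -77 / (6·8.5) = -77/51.

-77/51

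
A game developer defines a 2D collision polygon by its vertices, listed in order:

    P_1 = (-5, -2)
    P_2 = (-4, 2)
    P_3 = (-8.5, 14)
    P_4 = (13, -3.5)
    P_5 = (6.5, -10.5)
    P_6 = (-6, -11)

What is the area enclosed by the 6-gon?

250.25

Apply Gauss's area formula: 2A = Σ (x_i·y_{i+1} − x_{i+1}·y_i), indices taken mod 6.
Σ = (-18) + (-39) + (-152.25) + (-113.75) + (-134.5) + (-43) = -500.5
Area = |Σ|/2 = 250.25.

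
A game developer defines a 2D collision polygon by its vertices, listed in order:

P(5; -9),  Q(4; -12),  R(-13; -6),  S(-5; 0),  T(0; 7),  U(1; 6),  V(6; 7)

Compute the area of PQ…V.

Apply the surveyor's formula: 2A = Σ (x_i·y_{i+1} − x_{i+1}·y_i), indices taken mod 7.
Σ = (-24) + (-180) + (-30) + (-35) + (-7) + (-29) + (-89) = -394
Area = |Σ|/2 = 197.

197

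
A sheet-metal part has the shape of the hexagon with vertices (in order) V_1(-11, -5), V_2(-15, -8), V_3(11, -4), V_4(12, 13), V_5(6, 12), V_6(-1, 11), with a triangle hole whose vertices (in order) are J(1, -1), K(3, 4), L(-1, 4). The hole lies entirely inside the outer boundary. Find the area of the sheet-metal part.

Outer boundary:
Σ = (13) + (148) + (191) + (66) + (78) + (126) = 622
Area = |Σ|/2 = 311.
Hole:
Apply the shoelace (surveyor's) formula: 2A = Σ (x_i·y_{i+1} − x_{i+1}·y_i), indices taken mod 3.
Cross-terms: 7, 16, -3  ⇒  Σ = 20
Area = |Σ|/2 = 10.
Net area = 311 − 10 = 301.

301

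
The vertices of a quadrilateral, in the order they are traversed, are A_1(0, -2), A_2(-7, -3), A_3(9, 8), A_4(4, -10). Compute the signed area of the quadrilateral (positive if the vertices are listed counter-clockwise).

-86.5

Apply Gauss's area formula: 2A = Σ (x_i·y_{i+1} − x_{i+1}·y_i), indices taken mod 4.
Σ = (-14) + (-29) + (-122) + (-8) = -173
Signed area = Σ/2 = -86.5 (negative ⇒ clockwise traversal).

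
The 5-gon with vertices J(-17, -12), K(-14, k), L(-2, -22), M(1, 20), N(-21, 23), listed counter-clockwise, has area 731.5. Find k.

Write out the shoelace sum; only the two edges meeting at K involve k:
2·Area = [((-17)·k − (-14)·(-12)) + ((-14)·(-22) − (-2)·k)] + 1068
       = -15·k + 1208 = 1463
⇒ k = -17.

-17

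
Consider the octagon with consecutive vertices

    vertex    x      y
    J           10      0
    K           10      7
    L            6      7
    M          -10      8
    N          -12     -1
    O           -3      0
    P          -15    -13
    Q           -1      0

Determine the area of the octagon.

172.5

Apply the shoelace formula: 2A = Σ (x_i·y_{i+1} − x_{i+1}·y_i), indices taken mod 8.
Σ = (70) + (28) + (118) + (106) + (-3) + (39) + (-13) + (0) = 345
Area = |Σ|/2 = 172.5.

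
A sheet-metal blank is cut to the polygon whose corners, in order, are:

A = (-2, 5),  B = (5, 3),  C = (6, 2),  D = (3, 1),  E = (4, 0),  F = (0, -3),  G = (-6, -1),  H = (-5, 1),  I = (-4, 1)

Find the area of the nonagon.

51.5

A→B: (-2)(3) − (5)(5) = -31
B→C: (5)(2) − (6)(3) = -8
C→D: (6)(1) − (3)(2) = 0
D→E: (3)(0) − (4)(1) = -4
E→F: (4)(-3) − (0)(0) = -12
F→G: (0)(-1) − (-6)(-3) = -18
G→H: (-6)(1) − (-5)(-1) = -11
H→I: (-5)(1) − (-4)(1) = -1
I→A: (-4)(5) − (-2)(1) = -18
Σ = -103
Area = |Σ|/2 = 51.5.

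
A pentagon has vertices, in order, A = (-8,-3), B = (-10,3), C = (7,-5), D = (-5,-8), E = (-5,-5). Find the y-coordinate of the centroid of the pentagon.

-695/219

Apply the shoelace (surveyor's) formula. First the cross-terms c_i = x_i·y_{i+1} − x_{i+1}·y_i:
  -54, 29, -81, -15, -25  ⇒  2A = -146, A = -73.
Then Σ (y_i + y_{i+1})·c_i = 1390, so ȳ = 1390 / (6·(-73)) = -695/219.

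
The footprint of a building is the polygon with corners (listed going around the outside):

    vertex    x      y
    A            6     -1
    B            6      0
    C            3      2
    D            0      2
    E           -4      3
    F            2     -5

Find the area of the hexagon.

Apply the shoelace formula: 2A = Σ (x_i·y_{i+1} − x_{i+1}·y_i), indices taken mod 6.
Σ = (6) + (12) + (6) + (8) + (14) + (28) = 74
Area = |Σ|/2 = 37.

37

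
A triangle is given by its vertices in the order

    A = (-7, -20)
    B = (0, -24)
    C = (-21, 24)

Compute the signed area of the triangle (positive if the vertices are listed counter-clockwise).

Σ = (168) + (-504) + (588) = 252
Signed area = Σ/2 = 126 (positive ⇒ counter-clockwise traversal).

126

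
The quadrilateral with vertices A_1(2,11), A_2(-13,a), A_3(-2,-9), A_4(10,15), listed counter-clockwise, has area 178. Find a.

-11

Write out the shoelace sum; only the two edges meeting at A_2 involve a:
2·Area = [(2·a − (-13)·11) + ((-13)·(-9) − (-2)·a)] + 140
       = 4·a + 400 = 356
⇒ a = -11.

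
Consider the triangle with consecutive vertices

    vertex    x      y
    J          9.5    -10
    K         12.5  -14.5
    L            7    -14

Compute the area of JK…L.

11.625

Cross-terms: -12.75, -73.5, 63  ⇒  Σ = -23.25
Area = |Σ|/2 = 11.625.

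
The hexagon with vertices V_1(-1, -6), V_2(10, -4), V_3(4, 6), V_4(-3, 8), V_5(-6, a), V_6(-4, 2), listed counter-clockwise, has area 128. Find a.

4

The doubled signed area Σ (x_i y_{i+1} − x_{i+1} y_i) is linear in a.
With a=0 it equals 252; the coefficient of a is 1 (from the two edges through V_5).
So 1·a + 252 = 2·128 = 256 ⇒ a = 4.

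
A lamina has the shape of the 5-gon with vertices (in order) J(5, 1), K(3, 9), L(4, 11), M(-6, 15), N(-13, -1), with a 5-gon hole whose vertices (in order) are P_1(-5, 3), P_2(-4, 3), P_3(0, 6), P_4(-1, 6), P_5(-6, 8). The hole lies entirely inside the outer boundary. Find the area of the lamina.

164.5

Outer boundary:
Σ = (42) + (-3) + (126) + (201) + (-8) = 358
Area = |Σ|/2 = 179.
Hole:
P_1→P_2: (-5)(3) − (-4)(3) = -3
P_2→P_3: (-4)(6) − (0)(3) = -24
P_3→P_4: (0)(6) − (-1)(6) = 6
P_4→P_5: (-1)(8) − (-6)(6) = 28
P_5→P_1: (-6)(3) − (-5)(8) = 22
Σ = 29
Area = |Σ|/2 = 14.5.
Net area = 179 − 14.5 = 164.5.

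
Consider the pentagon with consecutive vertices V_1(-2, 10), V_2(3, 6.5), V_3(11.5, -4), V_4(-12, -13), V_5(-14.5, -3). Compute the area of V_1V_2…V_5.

315.375

Σ = (-43) + (-86.75) + (-197.5) + (-152.5) + (-151) = -630.75
Area = |Σ|/2 = 315.375.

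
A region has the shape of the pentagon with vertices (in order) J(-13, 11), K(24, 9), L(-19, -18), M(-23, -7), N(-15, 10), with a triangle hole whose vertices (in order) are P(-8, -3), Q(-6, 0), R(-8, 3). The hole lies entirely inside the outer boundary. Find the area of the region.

640.5

Outer boundary:
Apply the surveyor's formula: 2A = Σ (x_i·y_{i+1} − x_{i+1}·y_i), indices taken mod 5.
Σ = (-381) + (-261) + (-281) + (-335) + (-35) = -1293
Area = |Σ|/2 = 646.5.
Hole:
Apply the surveyor's formula: 2A = Σ (x_i·y_{i+1} − x_{i+1}·y_i), indices taken mod 3.
Σ = (-18) + (-18) + (48) = 12
Area = |Σ|/2 = 6.
Net area = 646.5 − 6 = 640.5.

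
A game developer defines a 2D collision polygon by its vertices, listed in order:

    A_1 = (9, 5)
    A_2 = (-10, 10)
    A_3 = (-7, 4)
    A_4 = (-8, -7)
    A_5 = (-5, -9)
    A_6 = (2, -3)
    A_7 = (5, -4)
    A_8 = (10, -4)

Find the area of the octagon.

Cross-terms: 140, 30, 81, 37, 33, 7, 20, 86  ⇒  Σ = 434
Area = |Σ|/2 = 217.

217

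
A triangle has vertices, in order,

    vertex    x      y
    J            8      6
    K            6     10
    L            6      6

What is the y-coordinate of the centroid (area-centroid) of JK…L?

Apply the surveyor's formula. First the cross-terms c_i = x_i·y_{i+1} − x_{i+1}·y_i:
  44, -24, -12  ⇒  2A = 8, A = 4.
Then Σ (y_i + y_{i+1})·c_i = 176, so ȳ = 176 / (6·4) = 22/3.

22/3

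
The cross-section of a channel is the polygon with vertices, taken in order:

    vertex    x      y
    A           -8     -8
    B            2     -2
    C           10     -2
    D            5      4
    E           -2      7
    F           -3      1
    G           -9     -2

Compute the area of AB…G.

Σ = (32) + (16) + (50) + (43) + (19) + (15) + (56) = 231
Area = |Σ|/2 = 115.5.

115.5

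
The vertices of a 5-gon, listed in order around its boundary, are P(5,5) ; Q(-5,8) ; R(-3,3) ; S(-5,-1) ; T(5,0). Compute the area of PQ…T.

Apply the shoelace formula: 2A = Σ (x_i·y_{i+1} − x_{i+1}·y_i), indices taken mod 5.
P→Q: (5)(8) − (-5)(5) = 65
Q→R: (-5)(3) − (-3)(8) = 9
R→S: (-3)(-1) − (-5)(3) = 18
S→T: (-5)(0) − (5)(-1) = 5
T→P: (5)(5) − (5)(0) = 25
Σ = 122
Area = |Σ|/2 = 61.

61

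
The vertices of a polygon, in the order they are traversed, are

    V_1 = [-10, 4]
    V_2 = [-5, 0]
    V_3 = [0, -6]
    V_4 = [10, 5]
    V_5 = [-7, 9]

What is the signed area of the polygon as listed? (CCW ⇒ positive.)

148.5

Apply the surveyor's formula: 2A = Σ (x_i·y_{i+1} − x_{i+1}·y_i), indices taken mod 5.
Σ = (20) + (30) + (60) + (125) + (62) = 297
Signed area = Σ/2 = 148.5 (positive ⇒ counter-clockwise traversal).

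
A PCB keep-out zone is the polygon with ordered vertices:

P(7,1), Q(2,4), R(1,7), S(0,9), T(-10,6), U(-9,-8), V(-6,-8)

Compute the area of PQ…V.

Apply the surveyor's formula: 2A = Σ (x_i·y_{i+1} − x_{i+1}·y_i), indices taken mod 7.
Σ = (26) + (10) + (9) + (90) + (134) + (24) + (50) = 343
Area = |Σ|/2 = 171.5.

171.5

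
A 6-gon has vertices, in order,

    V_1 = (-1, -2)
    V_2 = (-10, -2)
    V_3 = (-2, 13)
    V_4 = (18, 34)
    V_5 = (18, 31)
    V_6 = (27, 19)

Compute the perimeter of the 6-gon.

|V_1V_2| = √((-9)² + (0)²) = √81 = 9
|V_2V_3| = √((8)² + (15)²) = √289 = 17
|V_3V_4| = √((20)² + (21)²) = √841 = 29
|V_4V_5| = √((0)² + (-3)²) = √9 = 3
|V_5V_6| = √((9)² + (-12)²) = √225 = 15
|V_6V_1| = √((-28)² + (-21)²) = √1225 = 35
Perimeter = 9 + 17 + 29 + 3 + 15 + 35 = 108.

108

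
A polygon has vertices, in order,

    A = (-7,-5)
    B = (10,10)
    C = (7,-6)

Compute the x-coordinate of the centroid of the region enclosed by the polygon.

Apply the shoelace formula. First the cross-terms c_i = x_i·y_{i+1} − x_{i+1}·y_i:
  -20, -130, -77  ⇒  2A = -227, A = -113.5.
Then Σ (x_i + x_{i+1})·c_i = -2270, so x̄ = -2270 / (6·(-113.5)) = 10/3.

10/3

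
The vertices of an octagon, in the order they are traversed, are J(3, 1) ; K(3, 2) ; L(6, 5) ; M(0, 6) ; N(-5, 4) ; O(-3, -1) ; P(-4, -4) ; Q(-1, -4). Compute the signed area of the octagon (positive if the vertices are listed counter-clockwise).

60

Apply Gauss's area formula: 2A = Σ (x_i·y_{i+1} − x_{i+1}·y_i), indices taken mod 8.
J→K: (3)(2) − (3)(1) = 3
K→L: (3)(5) − (6)(2) = 3
L→M: (6)(6) − (0)(5) = 36
M→N: (0)(4) − (-5)(6) = 30
N→O: (-5)(-1) − (-3)(4) = 17
O→P: (-3)(-4) − (-4)(-1) = 8
P→Q: (-4)(-4) − (-1)(-4) = 12
Q→J: (-1)(1) − (3)(-4) = 11
Σ = 120
Signed area = Σ/2 = 60 (positive ⇒ counter-clockwise traversal).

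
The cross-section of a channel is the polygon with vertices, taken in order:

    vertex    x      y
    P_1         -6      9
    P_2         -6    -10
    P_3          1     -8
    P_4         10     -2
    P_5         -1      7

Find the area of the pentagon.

175.5

Apply Gauss's area formula: 2A = Σ (x_i·y_{i+1} − x_{i+1}·y_i), indices taken mod 5.
Σ = (114) + (58) + (78) + (68) + (33) = 351
Area = |Σ|/2 = 175.5.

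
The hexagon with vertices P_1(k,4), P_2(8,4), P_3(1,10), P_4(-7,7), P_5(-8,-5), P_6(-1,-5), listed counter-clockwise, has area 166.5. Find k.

The doubled signed area Σ (x_i y_{i+1} − x_{i+1} y_i) is linear in k.
With k=0 it equals 243; the coefficient of k is 9 (from the two edges through P_1).
So 9·k + 243 = 2·166.5 = 333 ⇒ k = 10.

10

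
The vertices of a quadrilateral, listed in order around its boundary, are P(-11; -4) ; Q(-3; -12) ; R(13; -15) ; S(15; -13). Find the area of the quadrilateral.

Apply the shoelace formula: 2A = Σ (x_i·y_{i+1} − x_{i+1}·y_i), indices taken mod 4.
Σ = (120) + (201) + (56) + (-203) = 174
Area = |Σ|/2 = 87.

87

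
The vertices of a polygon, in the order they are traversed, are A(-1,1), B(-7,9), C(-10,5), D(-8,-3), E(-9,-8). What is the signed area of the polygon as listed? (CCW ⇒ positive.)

71.5

Apply the shoelace formula: 2A = Σ (x_i·y_{i+1} − x_{i+1}·y_i), indices taken mod 5.
A→B: (-1)(9) − (-7)(1) = -2
B→C: (-7)(5) − (-10)(9) = 55
C→D: (-10)(-3) − (-8)(5) = 70
D→E: (-8)(-8) − (-9)(-3) = 37
E→A: (-9)(1) − (-1)(-8) = -17
Σ = 143
Signed area = Σ/2 = 71.5 (positive ⇒ counter-clockwise traversal).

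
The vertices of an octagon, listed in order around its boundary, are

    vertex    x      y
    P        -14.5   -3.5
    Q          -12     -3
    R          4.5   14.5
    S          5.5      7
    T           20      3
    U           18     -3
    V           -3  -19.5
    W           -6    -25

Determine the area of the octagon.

Σ = (1.5) + (-160.5) + (-48.25) + (-123.5) + (-114) + (-360) + (-42) + (-341.5) = -1188.25
Area = |Σ|/2 = 594.125.

594.125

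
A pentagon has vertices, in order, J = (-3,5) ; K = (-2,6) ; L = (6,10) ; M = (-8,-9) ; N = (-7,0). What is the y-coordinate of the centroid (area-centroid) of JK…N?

283/204

Apply the shoelace (surveyor's) formula. First the cross-terms c_i = x_i·y_{i+1} − x_{i+1}·y_i:
  -8, -56, 26, -63, -35  ⇒  2A = -136, A = -68.
Then Σ (y_i + y_{i+1})·c_i = -566, so ȳ = -566 / (6·(-68)) = 283/204.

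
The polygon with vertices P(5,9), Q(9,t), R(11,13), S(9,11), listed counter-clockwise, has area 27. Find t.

Write out the shoelace sum; only the two edges meeting at Q involve t:
2·Area = [(5·t − 9·9) + (9·13 − 11·t)] + 30
       = -6·t + 66 = 54
⇒ t = 2.

2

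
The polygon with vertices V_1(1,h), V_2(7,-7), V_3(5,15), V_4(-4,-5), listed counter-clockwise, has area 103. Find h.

-3

The doubled signed area Σ (x_i y_{i+1} − x_{i+1} y_i) is linear in h.
With h=0 it equals 173; the coefficient of h is -11 (from the two edges through V_1).
So -11·h + 173 = 2·103 = 206 ⇒ h = -3.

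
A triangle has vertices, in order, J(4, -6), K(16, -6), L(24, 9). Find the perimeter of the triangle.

54

|JK| = √((12)² + (0)²) = √144 = 12
|KL| = √((8)² + (15)²) = √289 = 17
|LJ| = √((-20)² + (-15)²) = √625 = 25
Perimeter = 12 + 17 + 25 = 54.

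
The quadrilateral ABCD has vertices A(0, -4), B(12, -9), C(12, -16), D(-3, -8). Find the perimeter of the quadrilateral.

42

|AB| = √((12)² + (-5)²) = √169 = 13
|BC| = √((0)² + (-7)²) = √49 = 7
|CD| = √((-15)² + (8)²) = √289 = 17
|DA| = √((3)² + (4)²) = √25 = 5
Perimeter = 13 + 7 + 17 + 5 = 42.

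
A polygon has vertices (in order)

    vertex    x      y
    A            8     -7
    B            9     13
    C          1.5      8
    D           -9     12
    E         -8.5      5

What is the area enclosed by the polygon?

193

Apply the shoelace (surveyor's) formula: 2A = Σ (x_i·y_{i+1} − x_{i+1}·y_i), indices taken mod 5.
Cross-terms: 167, 52.5, 90, 57, 19.5  ⇒  Σ = 386
Area = |Σ|/2 = 193.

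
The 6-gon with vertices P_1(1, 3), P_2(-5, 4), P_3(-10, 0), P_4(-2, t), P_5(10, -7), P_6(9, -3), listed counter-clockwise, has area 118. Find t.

The doubled signed area Σ (x_i y_{i+1} − x_{i+1} y_i) is linear in t.
With t=0 it equals 136; the coefficient of t is -20 (from the two edges through P_4).
So -20·t + 136 = 2·118 = 236 ⇒ t = -5.

-5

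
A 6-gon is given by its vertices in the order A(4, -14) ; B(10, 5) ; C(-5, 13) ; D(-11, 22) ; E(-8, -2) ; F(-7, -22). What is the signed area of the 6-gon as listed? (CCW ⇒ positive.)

Apply the surveyor's formula: 2A = Σ (x_i·y_{i+1} − x_{i+1}·y_i), indices taken mod 6.
A→B: (4)(5) − (10)(-14) = 160
B→C: (10)(13) − (-5)(5) = 155
C→D: (-5)(22) − (-11)(13) = 33
D→E: (-11)(-2) − (-8)(22) = 198
E→F: (-8)(-22) − (-7)(-2) = 162
F→A: (-7)(-14) − (4)(-22) = 186
Σ = 894
Signed area = Σ/2 = 447 (positive ⇒ counter-clockwise traversal).

447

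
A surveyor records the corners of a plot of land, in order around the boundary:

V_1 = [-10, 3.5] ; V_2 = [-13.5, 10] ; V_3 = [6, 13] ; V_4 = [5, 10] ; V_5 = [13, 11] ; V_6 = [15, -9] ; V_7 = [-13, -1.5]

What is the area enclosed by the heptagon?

Apply Gauss's area formula: 2A = Σ (x_i·y_{i+1} − x_{i+1}·y_i), indices taken mod 7.
V_1→V_2: (-10)(10) − (-13.5)(3.5) = -52.75
V_2→V_3: (-13.5)(13) − (6)(10) = -235.5
V_3→V_4: (6)(10) − (5)(13) = -5
V_4→V_5: (5)(11) − (13)(10) = -75
V_5→V_6: (13)(-9) − (15)(11) = -282
V_6→V_7: (15)(-1.5) − (-13)(-9) = -139.5
V_7→V_1: (-13)(3.5) − (-10)(-1.5) = -60.5
Σ = -850.25
Area = |Σ|/2 = 425.125.

425.125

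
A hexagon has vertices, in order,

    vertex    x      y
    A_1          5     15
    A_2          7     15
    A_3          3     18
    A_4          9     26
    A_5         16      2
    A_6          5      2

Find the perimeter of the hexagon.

|A_1A_2| = √((2)² + (0)²) = √4 = 2
|A_2A_3| = √((-4)² + (3)²) = √25 = 5
|A_3A_4| = √((6)² + (8)²) = √100 = 10
|A_4A_5| = √((7)² + (-24)²) = √625 = 25
|A_5A_6| = √((-11)² + (0)²) = √121 = 11
|A_6A_1| = √((0)² + (13)²) = √169 = 13
Perimeter = 2 + 5 + 10 + 25 + 11 + 13 = 66.

66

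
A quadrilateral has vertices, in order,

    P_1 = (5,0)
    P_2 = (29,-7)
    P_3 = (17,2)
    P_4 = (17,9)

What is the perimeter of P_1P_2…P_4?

|P_1P_2| = √((24)² + (-7)²) = √625 = 25
|P_2P_3| = √((-12)² + (9)²) = √225 = 15
|P_3P_4| = √((0)² + (7)²) = √49 = 7
|P_4P_1| = √((-12)² + (-9)²) = √225 = 15
Perimeter = 25 + 15 + 7 + 15 = 62.

62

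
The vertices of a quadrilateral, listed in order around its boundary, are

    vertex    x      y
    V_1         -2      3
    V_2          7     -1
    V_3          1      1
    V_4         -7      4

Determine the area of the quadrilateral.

Σ = (-19) + (8) + (11) + (-13) = -13
Area = |Σ|/2 = 6.5.

6.5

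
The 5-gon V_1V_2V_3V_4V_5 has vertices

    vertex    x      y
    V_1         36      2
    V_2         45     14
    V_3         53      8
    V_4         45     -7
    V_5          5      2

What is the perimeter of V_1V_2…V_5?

|V_1V_2| = √((9)² + (12)²) = √225 = 15
|V_2V_3| = √((8)² + (-6)²) = √100 = 10
|V_3V_4| = √((-8)² + (-15)²) = √289 = 17
|V_4V_5| = √((-40)² + (9)²) = √1681 = 41
|V_5V_1| = √((31)² + (0)²) = √961 = 31
Perimeter = 15 + 10 + 17 + 41 + 31 = 114.

114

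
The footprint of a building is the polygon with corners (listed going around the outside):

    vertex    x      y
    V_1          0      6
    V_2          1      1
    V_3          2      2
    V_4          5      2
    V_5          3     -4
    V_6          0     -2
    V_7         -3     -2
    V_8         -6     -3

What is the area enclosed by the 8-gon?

Apply the shoelace (surveyor's) formula: 2A = Σ (x_i·y_{i+1} − x_{i+1}·y_i), indices taken mod 8.
Σ = (-6) + (0) + (-6) + (-26) + (-6) + (-6) + (-3) + (-36) = -89
Area = |Σ|/2 = 44.5.

44.5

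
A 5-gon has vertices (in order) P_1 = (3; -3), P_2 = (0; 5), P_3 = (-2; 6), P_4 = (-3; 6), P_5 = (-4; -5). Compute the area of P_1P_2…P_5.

48.5

Σ = (15) + (10) + (6) + (39) + (27) = 97
Area = |Σ|/2 = 48.5.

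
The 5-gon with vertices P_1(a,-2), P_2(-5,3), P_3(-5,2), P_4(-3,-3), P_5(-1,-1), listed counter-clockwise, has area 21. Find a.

6

Write out the shoelace sum; only the two edges meeting at P_1 involve a:
2·Area = [((-1)·(-2) − a·(-1)) + (a·3 − (-5)·(-2))] + 26
       = 4·a + 18 = 42
⇒ a = 6.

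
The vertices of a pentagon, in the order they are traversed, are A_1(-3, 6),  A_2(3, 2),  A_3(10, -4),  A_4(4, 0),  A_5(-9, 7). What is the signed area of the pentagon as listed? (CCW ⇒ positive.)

Apply Gauss's area formula: 2A = Σ (x_i·y_{i+1} − x_{i+1}·y_i), indices taken mod 5.
A_1→A_2: (-3)(2) − (3)(6) = -24
A_2→A_3: (3)(-4) − (10)(2) = -32
A_3→A_4: (10)(0) − (4)(-4) = 16
A_4→A_5: (4)(7) − (-9)(0) = 28
A_5→A_1: (-9)(6) − (-3)(7) = -33
Σ = -45
Signed area = Σ/2 = -22.5 (negative ⇒ clockwise traversal).

-22.5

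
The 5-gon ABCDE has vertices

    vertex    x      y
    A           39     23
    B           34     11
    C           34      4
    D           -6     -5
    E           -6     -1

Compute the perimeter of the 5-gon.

116

|AB| = √((-5)² + (-12)²) = √169 = 13
|BC| = √((0)² + (-7)²) = √49 = 7
|CD| = √((-40)² + (-9)²) = √1681 = 41
|DE| = √((0)² + (4)²) = √16 = 4
|EA| = √((45)² + (24)²) = √2601 = 51
Perimeter = 13 + 7 + 41 + 4 + 51 = 116.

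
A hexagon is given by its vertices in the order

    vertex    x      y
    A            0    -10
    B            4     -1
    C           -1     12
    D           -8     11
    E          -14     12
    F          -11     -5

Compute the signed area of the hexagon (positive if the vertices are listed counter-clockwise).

A→B: (0)(-1) − (4)(-10) = 40
B→C: (4)(12) − (-1)(-1) = 47
C→D: (-1)(11) − (-8)(12) = 85
D→E: (-8)(12) − (-14)(11) = 58
E→F: (-14)(-5) − (-11)(12) = 202
F→A: (-11)(-10) − (0)(-5) = 110
Σ = 542
Signed area = Σ/2 = 271 (positive ⇒ counter-clockwise traversal).

271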